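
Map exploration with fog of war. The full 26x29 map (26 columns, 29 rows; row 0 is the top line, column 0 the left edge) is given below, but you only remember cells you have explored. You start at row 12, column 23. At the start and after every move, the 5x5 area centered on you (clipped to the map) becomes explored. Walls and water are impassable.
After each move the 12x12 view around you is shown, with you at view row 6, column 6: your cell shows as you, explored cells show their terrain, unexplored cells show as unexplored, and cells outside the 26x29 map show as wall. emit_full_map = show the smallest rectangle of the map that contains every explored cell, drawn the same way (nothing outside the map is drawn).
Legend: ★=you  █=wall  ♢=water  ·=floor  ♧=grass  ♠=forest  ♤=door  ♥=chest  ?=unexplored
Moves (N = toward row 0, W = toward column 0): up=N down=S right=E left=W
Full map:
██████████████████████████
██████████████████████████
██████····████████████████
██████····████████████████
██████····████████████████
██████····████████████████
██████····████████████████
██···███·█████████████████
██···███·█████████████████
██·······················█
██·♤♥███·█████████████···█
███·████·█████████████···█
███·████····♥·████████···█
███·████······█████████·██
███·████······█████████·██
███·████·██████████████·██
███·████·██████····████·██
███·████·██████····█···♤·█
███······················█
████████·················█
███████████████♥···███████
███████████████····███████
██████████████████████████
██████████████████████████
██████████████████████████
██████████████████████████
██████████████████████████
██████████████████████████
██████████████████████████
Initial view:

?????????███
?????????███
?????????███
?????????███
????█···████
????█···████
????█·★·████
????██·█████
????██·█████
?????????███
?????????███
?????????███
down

?????????███
?????????███
?????????███
????█···████
????█···████
????█···████
????██★█████
????██·█████
????██·█████
?????????███
?????????███
?????????███

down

?????????███
?????????███
????█···████
????█···████
????█···████
????██·█████
????██★█████
????██·█████
????██·█████
?????????███
?????????███
?????????███

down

?????????███
????█···████
????█···████
????█···████
????██·█████
????██·█████
????██★█████
????██·█████
????··♤·████
?????????███
?????????███
?????????███

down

????█···████
????█···████
????█···████
????██·█████
????██·█████
????██·█████
????██★█████
????··♤·████
????····████
?????????███
?????????███
?????????███

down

????█···████
????█···████
????██·█████
????██·█████
????██·█████
????██·█████
????··★·████
????····████
????····████
?????????███
?????????███
?????????███

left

?????█···███
?????█···███
?????██·████
?????██·████
????███·████
????███·████
????··★♤·███
????·····███
????·····███
??????????██
??????????██
??????????██

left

??????█···██
??????█···██
??????██·███
??????██·███
????████·███
????████·███
????█·★·♤·██
????······██
????······██
???????????█
???????????█
???????????█

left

???????█···█
???????█···█
???????██·██
???????██·██
????█████·██
????·████·██
????·█★··♤·█
????·······█
????·······█
????????????
????????????
????????????

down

???????█···█
???????██·██
???????██·██
????█████·██
????·████·██
????·█···♤·█
????··★····█
????·······█
????·████???
????????????
????????????
????????????

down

???????██·██
???????██·██
????█████·██
????·████·██
????·█···♤·█
????·······█
????··★····█
????·████???
????·████???
????????????
????????????
????????????

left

????????██·█
????????██·█
?????█████·█
?????·████·█
????··█···♤·
????········
????··★·····
????··████??
????··████??
????????????
????????????
????????????

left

?????????██·
?????????██·
??????█████·
??????·████·
????···█···♤
????········
????··★·····
????···████?
????···████?
????????????
????????????
????????????

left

??????????██
??????????██
???????█████
???????·████
????····█···
????········
????··★·····
????♥···████
????····████
????????????
????????????
????????????

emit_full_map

??????█···█
??????█···█
??????█···█
??????██·██
??????██·██
???█████·██
???·████·██
····█···♤·█
··········█
··★·······█
♥···████???
····████???

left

???????????█
???????????█
????????████
????????·███
????█····█··
????········
????··★·····
????█♥···███
????█····███
????????????
????????????
????????????

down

???????????█
????????████
????????·███
????█····█··
????········
????········
????█♥★··███
????█····███
????█████???
????????????
????????????
????????????

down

????????████
????????·███
????█····█··
????········
????········
????█♥···███
????█·★··███
????█████???
????█████???
????????????
????????????
????????????

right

???????█████
???????·████
???█····█···
???·········
???·········
???█♥···████
???█··★·████
???██████???
???██████???
????????????
????????????
????????????

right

??????█████·
??????·████·
??█····█···♤
??··········
??··········
??█♥···████?
??█···★████?
??███████???
??███████???
????????????
????????????
????????????

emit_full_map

???????█···█
???????█···█
???????█···█
???????██·██
???????██·██
????█████·██
????·████·██
█····█···♤·█
···········█
···········█
█♥···████???
█···★████???
███████?????
███████?????

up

?????????██·
??????█████·
??????·████·
??█····█···♤
??··········
??··········
??█♥··★████?
??█····████?
??███████???
??███████???
????????????
????????????

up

?????????██·
?????????██·
??????█████·
??????·████·
??█····█···♤
??··········
??····★·····
??█♥···████?
??█····████?
??███████???
??███████???
????????????

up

?????????█··
?????????██·
?????????██·
??????█████·
????···████·
??█····█···♤
??····★·····
??··········
??█♥···████?
??█····████?
??███████???
??███████???

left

??????????█·
??????????██
??????????██
???????█████
????····████
???█····█···
???···★·····
???·········
???█♥···████
???█····████
???███████??
???███████??

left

???????????█
???????????█
???????????█
????????████
????█····███
????█····█··
????··★·····
????········
????█♥···███
????█····███
????███████?
????███████?

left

????????????
????????????
????????????
?????????███
????██····██
????██····█·
????··★·····
????········
????██♥···██
?????█····██
?????███████
?????███████

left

????????????
????????????
????????????
??????????██
????███····█
????███····█
????··★·····
????········
????███♥···█
??????█····█
??????██████
??????██████

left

????????????
????????????
????????????
???????????█
????████····
????████····
????··★·····
????········
????████♥···
???????█····
???????█████
???????█████

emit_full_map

??????????█···█
??????????█···█
??????????█···█
??????????██·██
??????????██·██
???????█████·██
████····████·██
████····█···♤·█
··★···········█
··············█
████♥···████???
???█····████???
???███████?????
???███████?????


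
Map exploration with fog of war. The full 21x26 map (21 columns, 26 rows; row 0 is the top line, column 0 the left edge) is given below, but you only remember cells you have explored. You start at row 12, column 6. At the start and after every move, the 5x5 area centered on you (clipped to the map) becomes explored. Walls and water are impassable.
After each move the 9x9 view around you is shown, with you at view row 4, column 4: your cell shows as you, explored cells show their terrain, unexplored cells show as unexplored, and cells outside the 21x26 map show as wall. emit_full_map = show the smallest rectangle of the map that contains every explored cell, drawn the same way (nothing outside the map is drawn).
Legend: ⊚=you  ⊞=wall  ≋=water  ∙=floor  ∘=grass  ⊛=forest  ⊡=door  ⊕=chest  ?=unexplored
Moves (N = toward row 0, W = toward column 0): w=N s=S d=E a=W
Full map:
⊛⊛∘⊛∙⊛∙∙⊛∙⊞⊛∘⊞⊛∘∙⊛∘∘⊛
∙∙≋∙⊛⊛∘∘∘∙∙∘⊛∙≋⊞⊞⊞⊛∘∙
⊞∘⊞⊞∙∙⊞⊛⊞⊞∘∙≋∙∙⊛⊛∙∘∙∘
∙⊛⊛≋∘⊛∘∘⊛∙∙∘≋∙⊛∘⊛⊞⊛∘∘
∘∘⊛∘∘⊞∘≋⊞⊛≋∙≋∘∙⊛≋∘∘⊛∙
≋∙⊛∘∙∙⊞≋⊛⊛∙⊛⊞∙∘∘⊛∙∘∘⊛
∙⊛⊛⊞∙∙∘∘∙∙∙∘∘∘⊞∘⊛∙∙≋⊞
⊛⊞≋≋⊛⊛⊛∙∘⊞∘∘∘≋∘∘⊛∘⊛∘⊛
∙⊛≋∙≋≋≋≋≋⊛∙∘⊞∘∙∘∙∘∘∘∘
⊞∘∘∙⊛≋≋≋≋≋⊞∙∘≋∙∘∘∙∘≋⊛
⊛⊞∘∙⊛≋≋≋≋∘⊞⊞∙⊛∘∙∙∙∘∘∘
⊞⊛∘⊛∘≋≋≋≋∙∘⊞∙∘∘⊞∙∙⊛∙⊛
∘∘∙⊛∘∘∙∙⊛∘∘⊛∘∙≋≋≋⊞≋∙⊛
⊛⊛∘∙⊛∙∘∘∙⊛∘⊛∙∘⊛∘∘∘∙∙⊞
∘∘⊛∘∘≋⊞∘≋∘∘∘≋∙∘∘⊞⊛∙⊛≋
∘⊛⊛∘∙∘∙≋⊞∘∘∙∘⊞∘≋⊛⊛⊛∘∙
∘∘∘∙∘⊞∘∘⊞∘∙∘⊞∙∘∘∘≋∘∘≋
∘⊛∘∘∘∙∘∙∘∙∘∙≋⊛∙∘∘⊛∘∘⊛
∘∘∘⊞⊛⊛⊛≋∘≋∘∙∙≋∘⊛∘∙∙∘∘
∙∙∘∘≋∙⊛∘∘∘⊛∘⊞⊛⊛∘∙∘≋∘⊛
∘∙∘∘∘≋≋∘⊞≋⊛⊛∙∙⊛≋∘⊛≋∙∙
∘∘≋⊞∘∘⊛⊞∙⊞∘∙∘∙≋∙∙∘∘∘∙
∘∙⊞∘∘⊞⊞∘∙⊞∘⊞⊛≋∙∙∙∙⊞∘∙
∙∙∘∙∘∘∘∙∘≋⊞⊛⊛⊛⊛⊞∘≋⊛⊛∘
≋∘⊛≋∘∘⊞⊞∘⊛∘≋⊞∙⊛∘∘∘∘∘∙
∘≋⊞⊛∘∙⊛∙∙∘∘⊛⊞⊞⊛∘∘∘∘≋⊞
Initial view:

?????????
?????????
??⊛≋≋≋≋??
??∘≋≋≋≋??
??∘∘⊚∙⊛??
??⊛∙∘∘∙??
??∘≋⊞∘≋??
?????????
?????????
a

?????????
?????????
??∙⊛≋≋≋≋?
??⊛∘≋≋≋≋?
??⊛∘⊚∙∙⊛?
??∙⊛∙∘∘∙?
??∘∘≋⊞∘≋?
?????????
?????????

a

?????????
?????????
??∘∙⊛≋≋≋≋
??∘⊛∘≋≋≋≋
??∙⊛⊚∘∙∙⊛
??∘∙⊛∙∘∘∙
??⊛∘∘≋⊞∘≋
?????????
?????????

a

⊞????????
⊞????????
⊞?⊞∘∙⊛≋≋≋
⊞?⊛∘⊛∘≋≋≋
⊞?∘∙⊚∘∘∙∙
⊞?⊛∘∙⊛∙∘∘
⊞?∘⊛∘∘≋⊞∘
⊞????????
⊞????????

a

⊞⊞???????
⊞⊞???????
⊞⊞⊛⊞∘∙⊛≋≋
⊞⊞⊞⊛∘⊛∘≋≋
⊞⊞∘∘⊚⊛∘∘∙
⊞⊞⊛⊛∘∙⊛∙∘
⊞⊞∘∘⊛∘∘≋⊞
⊞⊞???????
⊞⊞???????

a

⊞⊞⊞??????
⊞⊞⊞??????
⊞⊞⊞⊛⊞∘∙⊛≋
⊞⊞⊞⊞⊛∘⊛∘≋
⊞⊞⊞∘⊚∙⊛∘∘
⊞⊞⊞⊛⊛∘∙⊛∙
⊞⊞⊞∘∘⊛∘∘≋
⊞⊞⊞??????
⊞⊞⊞??????

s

⊞⊞⊞??????
⊞⊞⊞⊛⊞∘∙⊛≋
⊞⊞⊞⊞⊛∘⊛∘≋
⊞⊞⊞∘∘∙⊛∘∘
⊞⊞⊞⊛⊚∘∙⊛∙
⊞⊞⊞∘∘⊛∘∘≋
⊞⊞⊞∘⊛⊛∘??
⊞⊞⊞??????
⊞⊞⊞??????

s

⊞⊞⊞⊛⊞∘∙⊛≋
⊞⊞⊞⊞⊛∘⊛∘≋
⊞⊞⊞∘∘∙⊛∘∘
⊞⊞⊞⊛⊛∘∙⊛∙
⊞⊞⊞∘⊚⊛∘∘≋
⊞⊞⊞∘⊛⊛∘??
⊞⊞⊞∘∘∘∙??
⊞⊞⊞??????
⊞⊞⊞??????

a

⊞⊞⊞⊞⊛⊞∘∙⊛
⊞⊞⊞⊞⊞⊛∘⊛∘
⊞⊞⊞⊞∘∘∙⊛∘
⊞⊞⊞⊞⊛⊛∘∙⊛
⊞⊞⊞⊞⊚∘⊛∘∘
⊞⊞⊞⊞∘⊛⊛∘?
⊞⊞⊞⊞∘∘∘∙?
⊞⊞⊞⊞?????
⊞⊞⊞⊞?????

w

⊞⊞⊞⊞?????
⊞⊞⊞⊞⊛⊞∘∙⊛
⊞⊞⊞⊞⊞⊛∘⊛∘
⊞⊞⊞⊞∘∘∙⊛∘
⊞⊞⊞⊞⊚⊛∘∙⊛
⊞⊞⊞⊞∘∘⊛∘∘
⊞⊞⊞⊞∘⊛⊛∘?
⊞⊞⊞⊞∘∘∘∙?
⊞⊞⊞⊞?????

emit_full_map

⊛⊞∘∙⊛≋≋≋≋
⊞⊛∘⊛∘≋≋≋≋
∘∘∙⊛∘∘∙∙⊛
⊚⊛∘∙⊛∙∘∘∙
∘∘⊛∘∘≋⊞∘≋
∘⊛⊛∘?????
∘∘∘∙?????

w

⊞⊞⊞⊞?????
⊞⊞⊞⊞?????
⊞⊞⊞⊞⊛⊞∘∙⊛
⊞⊞⊞⊞⊞⊛∘⊛∘
⊞⊞⊞⊞⊚∘∙⊛∘
⊞⊞⊞⊞⊛⊛∘∙⊛
⊞⊞⊞⊞∘∘⊛∘∘
⊞⊞⊞⊞∘⊛⊛∘?
⊞⊞⊞⊞∘∘∘∙?

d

⊞⊞⊞??????
⊞⊞⊞??????
⊞⊞⊞⊛⊞∘∙⊛≋
⊞⊞⊞⊞⊛∘⊛∘≋
⊞⊞⊞∘⊚∙⊛∘∘
⊞⊞⊞⊛⊛∘∙⊛∙
⊞⊞⊞∘∘⊛∘∘≋
⊞⊞⊞∘⊛⊛∘??
⊞⊞⊞∘∘∘∙??

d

⊞⊞???????
⊞⊞???????
⊞⊞⊛⊞∘∙⊛≋≋
⊞⊞⊞⊛∘⊛∘≋≋
⊞⊞∘∘⊚⊛∘∘∙
⊞⊞⊛⊛∘∙⊛∙∘
⊞⊞∘∘⊛∘∘≋⊞
⊞⊞∘⊛⊛∘???
⊞⊞∘∘∘∙???

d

⊞????????
⊞????????
⊞⊛⊞∘∙⊛≋≋≋
⊞⊞⊛∘⊛∘≋≋≋
⊞∘∘∙⊚∘∘∙∙
⊞⊛⊛∘∙⊛∙∘∘
⊞∘∘⊛∘∘≋⊞∘
⊞∘⊛⊛∘????
⊞∘∘∘∙????

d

?????????
?????????
⊛⊞∘∙⊛≋≋≋≋
⊞⊛∘⊛∘≋≋≋≋
∘∘∙⊛⊚∘∙∙⊛
⊛⊛∘∙⊛∙∘∘∙
∘∘⊛∘∘≋⊞∘≋
∘⊛⊛∘?????
∘∘∘∙?????

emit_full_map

⊛⊞∘∙⊛≋≋≋≋
⊞⊛∘⊛∘≋≋≋≋
∘∘∙⊛⊚∘∙∙⊛
⊛⊛∘∙⊛∙∘∘∙
∘∘⊛∘∘≋⊞∘≋
∘⊛⊛∘?????
∘∘∘∙?????

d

?????????
?????????
⊞∘∙⊛≋≋≋≋?
⊛∘⊛∘≋≋≋≋?
∘∙⊛∘⊚∙∙⊛?
⊛∘∙⊛∙∘∘∙?
∘⊛∘∘≋⊞∘≋?
⊛⊛∘??????
∘∘∙??????

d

?????????
?????????
∘∙⊛≋≋≋≋??
∘⊛∘≋≋≋≋??
∙⊛∘∘⊚∙⊛??
∘∙⊛∙∘∘∙??
⊛∘∘≋⊞∘≋??
⊛∘???????
∘∙???????

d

?????????
?????????
∙⊛≋≋≋≋∘??
⊛∘≋≋≋≋∙??
⊛∘∘∙⊚⊛∘??
∙⊛∙∘∘∙⊛??
∘∘≋⊞∘≋∘??
∘????????
∙????????

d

?????????
?????????
⊛≋≋≋≋∘⊞??
∘≋≋≋≋∙∘??
∘∘∙∙⊚∘∘??
⊛∙∘∘∙⊛∘??
∘≋⊞∘≋∘∘??
?????????
?????????

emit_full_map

⊛⊞∘∙⊛≋≋≋≋∘⊞
⊞⊛∘⊛∘≋≋≋≋∙∘
∘∘∙⊛∘∘∙∙⊚∘∘
⊛⊛∘∙⊛∙∘∘∙⊛∘
∘∘⊛∘∘≋⊞∘≋∘∘
∘⊛⊛∘???????
∘∘∘∙???????


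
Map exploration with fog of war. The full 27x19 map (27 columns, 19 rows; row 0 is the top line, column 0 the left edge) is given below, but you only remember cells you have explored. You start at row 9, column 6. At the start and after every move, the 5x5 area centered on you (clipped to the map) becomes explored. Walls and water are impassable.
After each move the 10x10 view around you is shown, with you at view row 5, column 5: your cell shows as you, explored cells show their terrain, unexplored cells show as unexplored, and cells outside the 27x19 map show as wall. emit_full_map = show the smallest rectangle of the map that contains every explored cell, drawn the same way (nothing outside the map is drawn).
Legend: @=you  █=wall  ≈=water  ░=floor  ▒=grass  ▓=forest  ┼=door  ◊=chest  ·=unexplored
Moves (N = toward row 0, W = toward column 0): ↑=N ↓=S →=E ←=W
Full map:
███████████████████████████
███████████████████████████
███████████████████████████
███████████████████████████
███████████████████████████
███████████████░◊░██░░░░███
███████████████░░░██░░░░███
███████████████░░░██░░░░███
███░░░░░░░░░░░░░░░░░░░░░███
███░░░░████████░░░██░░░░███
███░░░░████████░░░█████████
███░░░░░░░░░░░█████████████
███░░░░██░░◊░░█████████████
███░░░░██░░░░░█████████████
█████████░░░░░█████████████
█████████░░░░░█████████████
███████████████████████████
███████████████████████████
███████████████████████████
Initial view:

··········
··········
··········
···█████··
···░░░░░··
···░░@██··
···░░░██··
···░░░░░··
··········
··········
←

··········
··········
··········
···██████·
···░░░░░░·
···░░@░██·
···░░░░██·
···░░░░░░·
··········
··········

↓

··········
··········
···██████·
···░░░░░░·
···░░░░██·
···░░@░██·
···░░░░░░·
···░░░░█··
··········
··········

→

··········
··········
··██████··
··░░░░░░··
··░░░░██··
··░░░@██··
··░░░░░░··
··░░░░██··
··········
··········

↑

··········
··········
··········
··██████··
··░░░░░░··
··░░░@██··
··░░░░██··
··░░░░░░··
··░░░░██··
··········

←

··········
··········
··········
···██████·
···░░░░░░·
···░░@░██·
···░░░░██·
···░░░░░░·
···░░░░██·
··········

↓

··········
··········
···██████·
···░░░░░░·
···░░░░██·
···░░@░██·
···░░░░░░·
···░░░░██·
··········
··········

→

··········
··········
··██████··
··░░░░░░··
··░░░░██··
··░░░@██··
··░░░░░░··
··░░░░██··
··········
··········

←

··········
··········
···██████·
···░░░░░░·
···░░░░██·
···░░@░██·
···░░░░░░·
···░░░░██·
··········
··········

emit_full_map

██████
░░░░░░
░░░░██
░░@░██
░░░░░░
░░░░██


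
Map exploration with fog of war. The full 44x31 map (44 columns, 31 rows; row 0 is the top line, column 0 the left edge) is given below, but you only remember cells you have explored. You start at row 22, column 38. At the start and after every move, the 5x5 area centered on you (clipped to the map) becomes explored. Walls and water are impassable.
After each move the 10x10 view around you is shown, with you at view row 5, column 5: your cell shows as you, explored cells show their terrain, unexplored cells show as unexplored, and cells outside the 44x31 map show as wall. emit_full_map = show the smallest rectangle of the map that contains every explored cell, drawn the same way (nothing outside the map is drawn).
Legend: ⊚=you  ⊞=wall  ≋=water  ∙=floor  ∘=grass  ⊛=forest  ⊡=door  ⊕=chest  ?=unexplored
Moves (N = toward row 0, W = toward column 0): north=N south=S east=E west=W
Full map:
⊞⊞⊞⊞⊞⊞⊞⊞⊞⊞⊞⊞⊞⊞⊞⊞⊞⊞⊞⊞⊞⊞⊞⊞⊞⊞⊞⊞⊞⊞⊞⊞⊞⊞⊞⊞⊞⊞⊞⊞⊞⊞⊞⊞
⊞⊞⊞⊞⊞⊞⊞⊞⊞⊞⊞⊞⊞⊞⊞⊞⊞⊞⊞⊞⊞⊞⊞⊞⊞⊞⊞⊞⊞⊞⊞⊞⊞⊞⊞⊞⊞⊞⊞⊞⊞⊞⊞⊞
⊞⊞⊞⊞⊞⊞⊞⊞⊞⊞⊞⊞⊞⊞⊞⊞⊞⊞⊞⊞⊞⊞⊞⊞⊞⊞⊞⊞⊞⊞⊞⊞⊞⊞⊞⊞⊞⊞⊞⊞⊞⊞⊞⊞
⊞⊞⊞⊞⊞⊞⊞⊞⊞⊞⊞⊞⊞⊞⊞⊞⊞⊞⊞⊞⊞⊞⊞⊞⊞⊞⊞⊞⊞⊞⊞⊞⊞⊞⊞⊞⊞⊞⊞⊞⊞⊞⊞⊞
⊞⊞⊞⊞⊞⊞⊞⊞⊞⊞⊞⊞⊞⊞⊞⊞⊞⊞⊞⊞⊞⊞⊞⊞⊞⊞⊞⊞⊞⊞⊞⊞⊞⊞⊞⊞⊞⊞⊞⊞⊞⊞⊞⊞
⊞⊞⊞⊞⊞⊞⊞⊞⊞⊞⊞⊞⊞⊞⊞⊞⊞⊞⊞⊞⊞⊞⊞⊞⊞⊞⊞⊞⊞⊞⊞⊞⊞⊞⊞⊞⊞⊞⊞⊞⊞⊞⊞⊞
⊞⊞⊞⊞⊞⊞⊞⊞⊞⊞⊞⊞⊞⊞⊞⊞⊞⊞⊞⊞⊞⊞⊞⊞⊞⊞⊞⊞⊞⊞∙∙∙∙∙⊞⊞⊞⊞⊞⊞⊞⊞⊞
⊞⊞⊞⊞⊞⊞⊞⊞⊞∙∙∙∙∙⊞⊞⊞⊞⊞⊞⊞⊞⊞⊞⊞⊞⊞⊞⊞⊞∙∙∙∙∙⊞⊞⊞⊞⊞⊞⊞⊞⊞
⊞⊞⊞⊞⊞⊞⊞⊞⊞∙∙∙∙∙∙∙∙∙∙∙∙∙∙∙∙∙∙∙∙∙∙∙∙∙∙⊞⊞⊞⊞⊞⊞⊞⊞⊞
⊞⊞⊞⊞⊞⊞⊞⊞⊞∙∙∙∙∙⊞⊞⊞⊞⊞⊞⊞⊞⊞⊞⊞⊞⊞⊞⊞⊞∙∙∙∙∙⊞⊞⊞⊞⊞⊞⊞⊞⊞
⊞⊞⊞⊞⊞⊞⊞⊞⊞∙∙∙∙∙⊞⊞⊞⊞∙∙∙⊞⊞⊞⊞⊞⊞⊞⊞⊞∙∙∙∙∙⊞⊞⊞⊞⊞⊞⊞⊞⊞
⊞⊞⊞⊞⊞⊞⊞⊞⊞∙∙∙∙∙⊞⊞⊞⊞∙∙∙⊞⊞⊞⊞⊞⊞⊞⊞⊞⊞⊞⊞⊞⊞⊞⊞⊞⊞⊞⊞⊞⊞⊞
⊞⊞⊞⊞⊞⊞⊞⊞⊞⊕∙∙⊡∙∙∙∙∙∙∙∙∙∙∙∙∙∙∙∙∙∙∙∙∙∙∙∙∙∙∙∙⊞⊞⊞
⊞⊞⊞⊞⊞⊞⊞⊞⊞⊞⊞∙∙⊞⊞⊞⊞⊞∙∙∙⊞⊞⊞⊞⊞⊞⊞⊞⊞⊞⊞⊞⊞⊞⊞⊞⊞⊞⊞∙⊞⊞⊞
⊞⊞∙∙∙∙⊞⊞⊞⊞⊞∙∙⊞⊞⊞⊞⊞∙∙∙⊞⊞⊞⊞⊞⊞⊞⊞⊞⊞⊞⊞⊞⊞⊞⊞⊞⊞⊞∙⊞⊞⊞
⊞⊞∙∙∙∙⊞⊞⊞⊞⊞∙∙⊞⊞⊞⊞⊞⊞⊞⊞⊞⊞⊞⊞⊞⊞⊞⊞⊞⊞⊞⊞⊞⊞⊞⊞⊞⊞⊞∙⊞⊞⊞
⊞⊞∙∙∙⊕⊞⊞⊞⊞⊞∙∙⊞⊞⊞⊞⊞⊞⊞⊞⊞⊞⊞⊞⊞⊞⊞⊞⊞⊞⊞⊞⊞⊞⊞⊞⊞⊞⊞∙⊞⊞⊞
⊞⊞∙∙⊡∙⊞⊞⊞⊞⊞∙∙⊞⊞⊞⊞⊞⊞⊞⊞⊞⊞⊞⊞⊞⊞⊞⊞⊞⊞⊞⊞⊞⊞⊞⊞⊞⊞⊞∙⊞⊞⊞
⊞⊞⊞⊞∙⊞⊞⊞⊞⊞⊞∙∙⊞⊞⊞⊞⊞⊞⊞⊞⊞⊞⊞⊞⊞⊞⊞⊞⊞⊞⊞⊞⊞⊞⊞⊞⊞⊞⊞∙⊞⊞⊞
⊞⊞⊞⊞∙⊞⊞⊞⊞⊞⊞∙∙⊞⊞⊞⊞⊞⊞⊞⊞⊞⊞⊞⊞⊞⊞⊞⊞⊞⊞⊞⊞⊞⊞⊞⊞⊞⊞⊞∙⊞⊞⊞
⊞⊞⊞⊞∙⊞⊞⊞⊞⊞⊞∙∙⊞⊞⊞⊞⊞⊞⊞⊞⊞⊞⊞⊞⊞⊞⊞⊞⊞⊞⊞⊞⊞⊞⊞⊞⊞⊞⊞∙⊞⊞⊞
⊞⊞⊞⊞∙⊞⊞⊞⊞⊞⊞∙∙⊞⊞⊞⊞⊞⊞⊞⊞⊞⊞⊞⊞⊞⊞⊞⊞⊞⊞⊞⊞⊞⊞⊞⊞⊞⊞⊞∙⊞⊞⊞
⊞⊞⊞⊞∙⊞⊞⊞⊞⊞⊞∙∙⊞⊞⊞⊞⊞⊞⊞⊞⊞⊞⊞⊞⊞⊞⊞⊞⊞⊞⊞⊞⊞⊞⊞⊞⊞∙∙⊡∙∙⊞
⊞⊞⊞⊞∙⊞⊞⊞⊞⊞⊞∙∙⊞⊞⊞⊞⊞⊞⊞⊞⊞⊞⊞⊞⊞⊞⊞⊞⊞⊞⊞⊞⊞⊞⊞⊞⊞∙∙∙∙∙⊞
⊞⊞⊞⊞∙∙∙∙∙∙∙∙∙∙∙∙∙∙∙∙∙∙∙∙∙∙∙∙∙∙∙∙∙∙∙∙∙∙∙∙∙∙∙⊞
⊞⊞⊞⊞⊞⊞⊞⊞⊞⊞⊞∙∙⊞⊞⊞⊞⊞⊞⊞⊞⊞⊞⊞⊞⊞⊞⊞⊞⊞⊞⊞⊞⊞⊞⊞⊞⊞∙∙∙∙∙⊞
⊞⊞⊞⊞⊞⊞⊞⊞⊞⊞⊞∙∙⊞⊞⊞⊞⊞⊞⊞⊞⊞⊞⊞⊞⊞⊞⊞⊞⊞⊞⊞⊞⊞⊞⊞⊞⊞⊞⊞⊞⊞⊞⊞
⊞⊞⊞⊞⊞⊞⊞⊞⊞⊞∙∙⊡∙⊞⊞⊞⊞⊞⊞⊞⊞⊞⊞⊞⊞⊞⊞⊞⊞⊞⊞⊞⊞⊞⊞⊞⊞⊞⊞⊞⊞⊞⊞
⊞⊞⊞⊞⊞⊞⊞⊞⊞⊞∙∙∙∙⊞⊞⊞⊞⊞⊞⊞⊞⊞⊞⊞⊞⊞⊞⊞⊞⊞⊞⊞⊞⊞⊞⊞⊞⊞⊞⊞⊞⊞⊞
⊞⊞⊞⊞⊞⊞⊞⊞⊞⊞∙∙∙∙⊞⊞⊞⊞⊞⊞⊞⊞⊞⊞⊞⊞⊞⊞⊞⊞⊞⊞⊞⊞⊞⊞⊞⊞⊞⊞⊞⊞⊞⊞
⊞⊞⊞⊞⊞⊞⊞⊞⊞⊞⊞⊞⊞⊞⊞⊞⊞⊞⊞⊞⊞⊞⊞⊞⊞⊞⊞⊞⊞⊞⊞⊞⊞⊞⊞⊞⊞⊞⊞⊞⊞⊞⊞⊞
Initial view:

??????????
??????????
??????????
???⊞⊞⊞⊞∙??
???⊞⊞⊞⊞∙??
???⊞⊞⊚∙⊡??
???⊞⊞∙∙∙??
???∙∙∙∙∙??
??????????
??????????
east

??????????
??????????
??????????
??⊞⊞⊞⊞∙⊞??
??⊞⊞⊞⊞∙⊞??
??⊞⊞∙⊚⊡∙??
??⊞⊞∙∙∙∙??
??∙∙∙∙∙∙??
??????????
??????????

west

??????????
??????????
??????????
???⊞⊞⊞⊞∙⊞?
???⊞⊞⊞⊞∙⊞?
???⊞⊞⊚∙⊡∙?
???⊞⊞∙∙∙∙?
???∙∙∙∙∙∙?
??????????
??????????

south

??????????
??????????
???⊞⊞⊞⊞∙⊞?
???⊞⊞⊞⊞∙⊞?
???⊞⊞∙∙⊡∙?
???⊞⊞⊚∙∙∙?
???∙∙∙∙∙∙?
???⊞⊞∙∙∙??
??????????
??????????

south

??????????
???⊞⊞⊞⊞∙⊞?
???⊞⊞⊞⊞∙⊞?
???⊞⊞∙∙⊡∙?
???⊞⊞∙∙∙∙?
???∙∙⊚∙∙∙?
???⊞⊞∙∙∙??
???⊞⊞⊞⊞⊞??
??????????
??????????

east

??????????
??⊞⊞⊞⊞∙⊞??
??⊞⊞⊞⊞∙⊞??
??⊞⊞∙∙⊡∙??
??⊞⊞∙∙∙∙??
??∙∙∙⊚∙∙??
??⊞⊞∙∙∙∙??
??⊞⊞⊞⊞⊞⊞??
??????????
??????????

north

??????????
??????????
??⊞⊞⊞⊞∙⊞??
??⊞⊞⊞⊞∙⊞??
??⊞⊞∙∙⊡∙??
??⊞⊞∙⊚∙∙??
??∙∙∙∙∙∙??
??⊞⊞∙∙∙∙??
??⊞⊞⊞⊞⊞⊞??
??????????

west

??????????
??????????
???⊞⊞⊞⊞∙⊞?
???⊞⊞⊞⊞∙⊞?
???⊞⊞∙∙⊡∙?
???⊞⊞⊚∙∙∙?
???∙∙∙∙∙∙?
???⊞⊞∙∙∙∙?
???⊞⊞⊞⊞⊞⊞?
??????????

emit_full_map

⊞⊞⊞⊞∙⊞
⊞⊞⊞⊞∙⊞
⊞⊞∙∙⊡∙
⊞⊞⊚∙∙∙
∙∙∙∙∙∙
⊞⊞∙∙∙∙
⊞⊞⊞⊞⊞⊞

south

??????????
???⊞⊞⊞⊞∙⊞?
???⊞⊞⊞⊞∙⊞?
???⊞⊞∙∙⊡∙?
???⊞⊞∙∙∙∙?
???∙∙⊚∙∙∙?
???⊞⊞∙∙∙∙?
???⊞⊞⊞⊞⊞⊞?
??????????
??????????

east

??????????
??⊞⊞⊞⊞∙⊞??
??⊞⊞⊞⊞∙⊞??
??⊞⊞∙∙⊡∙??
??⊞⊞∙∙∙∙??
??∙∙∙⊚∙∙??
??⊞⊞∙∙∙∙??
??⊞⊞⊞⊞⊞⊞??
??????????
??????????

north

??????????
??????????
??⊞⊞⊞⊞∙⊞??
??⊞⊞⊞⊞∙⊞??
??⊞⊞∙∙⊡∙??
??⊞⊞∙⊚∙∙??
??∙∙∙∙∙∙??
??⊞⊞∙∙∙∙??
??⊞⊞⊞⊞⊞⊞??
??????????

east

?????????⊞
?????????⊞
?⊞⊞⊞⊞∙⊞??⊞
?⊞⊞⊞⊞∙⊞⊞?⊞
?⊞⊞∙∙⊡∙∙?⊞
?⊞⊞∙∙⊚∙∙?⊞
?∙∙∙∙∙∙∙?⊞
?⊞⊞∙∙∙∙∙?⊞
?⊞⊞⊞⊞⊞⊞??⊞
?????????⊞

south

?????????⊞
?⊞⊞⊞⊞∙⊞??⊞
?⊞⊞⊞⊞∙⊞⊞?⊞
?⊞⊞∙∙⊡∙∙?⊞
?⊞⊞∙∙∙∙∙?⊞
?∙∙∙∙⊚∙∙?⊞
?⊞⊞∙∙∙∙∙?⊞
?⊞⊞⊞⊞⊞⊞⊞?⊞
?????????⊞
?????????⊞

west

??????????
??⊞⊞⊞⊞∙⊞??
??⊞⊞⊞⊞∙⊞⊞?
??⊞⊞∙∙⊡∙∙?
??⊞⊞∙∙∙∙∙?
??∙∙∙⊚∙∙∙?
??⊞⊞∙∙∙∙∙?
??⊞⊞⊞⊞⊞⊞⊞?
??????????
??????????

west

??????????
???⊞⊞⊞⊞∙⊞?
???⊞⊞⊞⊞∙⊞⊞
???⊞⊞∙∙⊡∙∙
???⊞⊞∙∙∙∙∙
???∙∙⊚∙∙∙∙
???⊞⊞∙∙∙∙∙
???⊞⊞⊞⊞⊞⊞⊞
??????????
??????????

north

??????????
??????????
???⊞⊞⊞⊞∙⊞?
???⊞⊞⊞⊞∙⊞⊞
???⊞⊞∙∙⊡∙∙
???⊞⊞⊚∙∙∙∙
???∙∙∙∙∙∙∙
???⊞⊞∙∙∙∙∙
???⊞⊞⊞⊞⊞⊞⊞
??????????

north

??????????
??????????
??????????
???⊞⊞⊞⊞∙⊞?
???⊞⊞⊞⊞∙⊞⊞
???⊞⊞⊚∙⊡∙∙
???⊞⊞∙∙∙∙∙
???∙∙∙∙∙∙∙
???⊞⊞∙∙∙∙∙
???⊞⊞⊞⊞⊞⊞⊞

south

??????????
??????????
???⊞⊞⊞⊞∙⊞?
???⊞⊞⊞⊞∙⊞⊞
???⊞⊞∙∙⊡∙∙
???⊞⊞⊚∙∙∙∙
???∙∙∙∙∙∙∙
???⊞⊞∙∙∙∙∙
???⊞⊞⊞⊞⊞⊞⊞
??????????

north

??????????
??????????
??????????
???⊞⊞⊞⊞∙⊞?
???⊞⊞⊞⊞∙⊞⊞
???⊞⊞⊚∙⊡∙∙
???⊞⊞∙∙∙∙∙
???∙∙∙∙∙∙∙
???⊞⊞∙∙∙∙∙
???⊞⊞⊞⊞⊞⊞⊞

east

??????????
??????????
??????????
??⊞⊞⊞⊞∙⊞??
??⊞⊞⊞⊞∙⊞⊞?
??⊞⊞∙⊚⊡∙∙?
??⊞⊞∙∙∙∙∙?
??∙∙∙∙∙∙∙?
??⊞⊞∙∙∙∙∙?
??⊞⊞⊞⊞⊞⊞⊞?

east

?????????⊞
?????????⊞
?????????⊞
?⊞⊞⊞⊞∙⊞⊞?⊞
?⊞⊞⊞⊞∙⊞⊞?⊞
?⊞⊞∙∙⊚∙∙?⊞
?⊞⊞∙∙∙∙∙?⊞
?∙∙∙∙∙∙∙?⊞
?⊞⊞∙∙∙∙∙?⊞
?⊞⊞⊞⊞⊞⊞⊞?⊞

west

??????????
??????????
??????????
??⊞⊞⊞⊞∙⊞⊞?
??⊞⊞⊞⊞∙⊞⊞?
??⊞⊞∙⊚⊡∙∙?
??⊞⊞∙∙∙∙∙?
??∙∙∙∙∙∙∙?
??⊞⊞∙∙∙∙∙?
??⊞⊞⊞⊞⊞⊞⊞?

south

??????????
??????????
??⊞⊞⊞⊞∙⊞⊞?
??⊞⊞⊞⊞∙⊞⊞?
??⊞⊞∙∙⊡∙∙?
??⊞⊞∙⊚∙∙∙?
??∙∙∙∙∙∙∙?
??⊞⊞∙∙∙∙∙?
??⊞⊞⊞⊞⊞⊞⊞?
??????????

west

??????????
??????????
???⊞⊞⊞⊞∙⊞⊞
???⊞⊞⊞⊞∙⊞⊞
???⊞⊞∙∙⊡∙∙
???⊞⊞⊚∙∙∙∙
???∙∙∙∙∙∙∙
???⊞⊞∙∙∙∙∙
???⊞⊞⊞⊞⊞⊞⊞
??????????

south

??????????
???⊞⊞⊞⊞∙⊞⊞
???⊞⊞⊞⊞∙⊞⊞
???⊞⊞∙∙⊡∙∙
???⊞⊞∙∙∙∙∙
???∙∙⊚∙∙∙∙
???⊞⊞∙∙∙∙∙
???⊞⊞⊞⊞⊞⊞⊞
??????????
??????????

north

??????????
??????????
???⊞⊞⊞⊞∙⊞⊞
???⊞⊞⊞⊞∙⊞⊞
???⊞⊞∙∙⊡∙∙
???⊞⊞⊚∙∙∙∙
???∙∙∙∙∙∙∙
???⊞⊞∙∙∙∙∙
???⊞⊞⊞⊞⊞⊞⊞
??????????

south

??????????
???⊞⊞⊞⊞∙⊞⊞
???⊞⊞⊞⊞∙⊞⊞
???⊞⊞∙∙⊡∙∙
???⊞⊞∙∙∙∙∙
???∙∙⊚∙∙∙∙
???⊞⊞∙∙∙∙∙
???⊞⊞⊞⊞⊞⊞⊞
??????????
??????????

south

???⊞⊞⊞⊞∙⊞⊞
???⊞⊞⊞⊞∙⊞⊞
???⊞⊞∙∙⊡∙∙
???⊞⊞∙∙∙∙∙
???∙∙∙∙∙∙∙
???⊞⊞⊚∙∙∙∙
???⊞⊞⊞⊞⊞⊞⊞
???⊞⊞⊞⊞⊞??
??????????
??????????

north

??????????
???⊞⊞⊞⊞∙⊞⊞
???⊞⊞⊞⊞∙⊞⊞
???⊞⊞∙∙⊡∙∙
???⊞⊞∙∙∙∙∙
???∙∙⊚∙∙∙∙
???⊞⊞∙∙∙∙∙
???⊞⊞⊞⊞⊞⊞⊞
???⊞⊞⊞⊞⊞??
??????????

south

???⊞⊞⊞⊞∙⊞⊞
???⊞⊞⊞⊞∙⊞⊞
???⊞⊞∙∙⊡∙∙
???⊞⊞∙∙∙∙∙
???∙∙∙∙∙∙∙
???⊞⊞⊚∙∙∙∙
???⊞⊞⊞⊞⊞⊞⊞
???⊞⊞⊞⊞⊞??
??????????
??????????

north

??????????
???⊞⊞⊞⊞∙⊞⊞
???⊞⊞⊞⊞∙⊞⊞
???⊞⊞∙∙⊡∙∙
???⊞⊞∙∙∙∙∙
???∙∙⊚∙∙∙∙
???⊞⊞∙∙∙∙∙
???⊞⊞⊞⊞⊞⊞⊞
???⊞⊞⊞⊞⊞??
??????????


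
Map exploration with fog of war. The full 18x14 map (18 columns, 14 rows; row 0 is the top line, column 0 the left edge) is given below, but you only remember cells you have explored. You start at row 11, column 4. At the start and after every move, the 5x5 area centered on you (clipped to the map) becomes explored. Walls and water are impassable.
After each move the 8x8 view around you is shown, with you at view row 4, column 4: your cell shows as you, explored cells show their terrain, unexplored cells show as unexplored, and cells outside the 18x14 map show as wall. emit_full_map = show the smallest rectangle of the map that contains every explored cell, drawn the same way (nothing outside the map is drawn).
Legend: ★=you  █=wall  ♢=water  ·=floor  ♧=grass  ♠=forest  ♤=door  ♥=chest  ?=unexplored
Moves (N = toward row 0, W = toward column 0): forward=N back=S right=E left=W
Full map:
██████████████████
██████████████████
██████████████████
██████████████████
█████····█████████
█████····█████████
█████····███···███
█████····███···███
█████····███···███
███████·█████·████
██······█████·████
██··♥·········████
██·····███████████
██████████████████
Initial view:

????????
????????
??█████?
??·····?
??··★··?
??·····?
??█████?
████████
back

????????
??█████?
??·····?
??··♥··?
??··★··?
??█████?
████████
████████

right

????????
?█████??
?······?
?··♥···?
?···★·█?
?██████?
████████
████████

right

????????
█████???
······█?
··♥····?
····★██?
███████?
████████
████████

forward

????????
????????
█████·█?
······█?
··♥·★··?
·····██?
███████?
████████

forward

????????
????????
??█····?
█████·█?
····★·█?
··♥····?
·····██?
███████?

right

????????
????????
?█····█?
████·██?
····★██?
·♥·····?
····███?
██████??

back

????????
?█····█?
████·██?
·····██?
·♥··★··?
····███?
███████?
████████

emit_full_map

??█····█
█████·██
······██
··♥··★··
·····███
████████


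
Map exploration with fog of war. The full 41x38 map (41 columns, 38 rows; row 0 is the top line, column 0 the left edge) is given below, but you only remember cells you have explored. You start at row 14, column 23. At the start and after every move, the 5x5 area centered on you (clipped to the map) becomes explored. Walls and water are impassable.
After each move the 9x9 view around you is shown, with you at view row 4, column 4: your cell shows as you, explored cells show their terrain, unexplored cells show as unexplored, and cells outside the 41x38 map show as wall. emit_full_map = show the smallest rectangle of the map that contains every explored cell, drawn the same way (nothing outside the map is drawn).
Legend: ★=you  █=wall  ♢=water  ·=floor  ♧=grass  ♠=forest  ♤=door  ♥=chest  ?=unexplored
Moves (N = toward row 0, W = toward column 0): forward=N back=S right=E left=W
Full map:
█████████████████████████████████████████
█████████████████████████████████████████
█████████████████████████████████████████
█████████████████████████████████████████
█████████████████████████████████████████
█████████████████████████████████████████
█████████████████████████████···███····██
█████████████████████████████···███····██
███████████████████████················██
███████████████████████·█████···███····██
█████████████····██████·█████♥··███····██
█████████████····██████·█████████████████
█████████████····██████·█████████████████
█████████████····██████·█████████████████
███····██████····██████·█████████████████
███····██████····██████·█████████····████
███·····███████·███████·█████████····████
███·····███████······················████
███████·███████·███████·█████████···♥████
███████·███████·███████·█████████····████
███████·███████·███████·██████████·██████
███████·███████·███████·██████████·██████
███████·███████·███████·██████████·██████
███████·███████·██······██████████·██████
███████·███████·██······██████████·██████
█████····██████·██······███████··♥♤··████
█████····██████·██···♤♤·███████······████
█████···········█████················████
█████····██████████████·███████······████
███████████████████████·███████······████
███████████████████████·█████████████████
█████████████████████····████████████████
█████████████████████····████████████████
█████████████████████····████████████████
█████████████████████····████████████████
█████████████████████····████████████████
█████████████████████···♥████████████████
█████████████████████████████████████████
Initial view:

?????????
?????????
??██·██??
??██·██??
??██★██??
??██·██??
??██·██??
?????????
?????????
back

?????????
??██·██??
??██·██??
??██·██??
??██★██??
??██·██??
??·····??
?????????
?????????

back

??██·██??
??██·██??
??██·██??
??██·██??
??██★██??
??·····??
??██·██??
?????????
?????????

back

??██·██??
??██·██??
??██·██??
??██·██??
??··★··??
??██·██??
??██·██??
?????????
?????????

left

???██·██?
???██·██?
??███·██?
??███·██?
??··★···?
??███·██?
??███·██?
?????????
?????????

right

??██·██??
??██·██??
?███·██??
?███·██??
?···★··??
?███·██??
?███·██??
?????????
?????????

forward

??██·██??
??██·██??
??██·██??
?███·██??
?███★██??
?······??
?███·██??
?███·██??
?????????

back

??██·██??
??██·██??
?███·██??
?███·██??
?···★··??
?███·██??
?███·██??
?????????
?????????

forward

??██·██??
??██·██??
??██·██??
?███·██??
?███★██??
?······??
?███·██??
?███·██??
?????????

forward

?????????
??██·██??
??██·██??
??██·██??
?███★██??
?███·██??
?······??
?███·██??
?███·██??
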